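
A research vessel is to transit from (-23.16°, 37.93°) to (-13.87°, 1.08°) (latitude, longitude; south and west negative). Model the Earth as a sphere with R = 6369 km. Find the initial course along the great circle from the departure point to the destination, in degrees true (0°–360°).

N = sin Δλ·cos φ₂ = -0.5822;  D = cos φ₁ sin φ₂ − sin φ₁ cos φ₂ cos Δλ = +0.0851
initial course = atan2(N, D) = 278.32°

278.3°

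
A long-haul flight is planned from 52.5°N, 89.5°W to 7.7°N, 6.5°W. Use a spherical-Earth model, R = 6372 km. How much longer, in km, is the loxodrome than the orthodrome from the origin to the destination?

Great circle: cos σ = sin φ₁ sin φ₂ + cos φ₁ cos φ₂ cos Δλ,  σ = 1.3900 rad → d_gc = 8857.0 km
Rhumb line: Δψ = -0.9456, q = Δφ/Δψ = 0.8269, d_rh = R√(Δφ²+q²Δλ²) = 9114.8 km
Excess = 9114.8 − 8857.0 = 257.8 ≈ 258 km

258 km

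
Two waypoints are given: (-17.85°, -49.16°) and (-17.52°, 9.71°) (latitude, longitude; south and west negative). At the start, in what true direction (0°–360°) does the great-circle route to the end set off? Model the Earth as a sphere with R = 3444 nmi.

N = sin Δλ·cos φ₂ = +0.8163;  D = cos φ₁ sin φ₂ − sin φ₁ cos φ₂ cos Δλ = -0.1354
initial course = atan2(N, D) = 99.42°

99.4°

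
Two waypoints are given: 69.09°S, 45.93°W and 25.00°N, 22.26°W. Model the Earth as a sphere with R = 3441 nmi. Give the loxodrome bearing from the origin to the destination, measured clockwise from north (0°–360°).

10.9°

Meridional parts: M(φ₁)=-1.6900, M(φ₂)=+0.4509 → ΔM = +2.1408;  Δλ = +0.4131 rad
tan C = Δλ / ΔM = +0.1930 → C = 10.92°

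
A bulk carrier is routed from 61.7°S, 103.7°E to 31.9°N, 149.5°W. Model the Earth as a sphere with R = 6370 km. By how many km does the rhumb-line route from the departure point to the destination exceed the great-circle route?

Great circle: cos σ = sin φ₁ sin φ₂ + cos φ₁ cos φ₂ cos Δλ,  σ = 2.1915 rad → d_gc = 13959.87 km
Rhumb line: Δψ = +1.9659, q = Δφ/Δψ = 0.8310, d_rh = R√(Δφ²+q²Δλ²) = 14340.44 km
Excess = 14340.44 − 13959.87 = 380.57 ≈ 381 km

381 km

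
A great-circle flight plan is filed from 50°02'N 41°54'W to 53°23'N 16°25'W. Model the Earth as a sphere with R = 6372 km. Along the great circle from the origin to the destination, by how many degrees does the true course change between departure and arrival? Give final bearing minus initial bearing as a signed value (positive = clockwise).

Initial bearing θ₁ = atan2(sin Δλ cos φ₂, cos φ₁ sin φ₂ − sin φ₁ cos φ₂ cos Δλ) = 68.15°
Final bearing θ₂ = (initial bearing from the destination back to the start) + 180° = 88.28°
Δθ = θ₂ − θ₁ = +20.1°

+20.1°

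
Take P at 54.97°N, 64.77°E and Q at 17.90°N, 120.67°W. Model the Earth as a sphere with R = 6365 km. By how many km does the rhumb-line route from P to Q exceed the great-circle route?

3683 km

Great circle: cos σ = sin φ₁ sin φ₂ + cos φ₁ cos φ₂ cos Δλ,  σ = 1.8672 rad → d_gc = 11884.7 km
Rhumb line: Δψ = -0.8357, q = Δφ/Δψ = 0.7742, d_rh = R√(Δφ²+q²Δλ²) = 15567.7 km
Excess = 15567.7 − 11884.7 = 3683.0 ≈ 3683 km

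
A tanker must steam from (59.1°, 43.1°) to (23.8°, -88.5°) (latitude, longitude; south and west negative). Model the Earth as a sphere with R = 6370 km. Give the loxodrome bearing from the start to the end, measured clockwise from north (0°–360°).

Δψ = ln[tan(π/4+φ₂/2)/tan(π/4+φ₁/2)] = -0.8581
Δλ = -2.2969 rad (taken the short way round)
course = atan2(Δλ, Δψ) = 249.51°

249.5°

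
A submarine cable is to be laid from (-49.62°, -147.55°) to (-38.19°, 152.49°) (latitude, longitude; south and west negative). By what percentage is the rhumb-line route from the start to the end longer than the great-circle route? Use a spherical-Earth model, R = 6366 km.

2.4%

Great circle: σ = 0.7585 rad → d_gc = Rσ = 4828.5 km
Rhumb: Δφ = +0.1995, Δλ = -1.0465, Δψ = +0.2782, q = Δφ/Δψ = 0.7171 → d_rh = R√(Δφ²+q²Δλ²) = 4943.0 km
Excess = (4943.0 − 4828.5) / 4828.5 = 114.5 / 4828.5 = 2.37% ≈ 2.4%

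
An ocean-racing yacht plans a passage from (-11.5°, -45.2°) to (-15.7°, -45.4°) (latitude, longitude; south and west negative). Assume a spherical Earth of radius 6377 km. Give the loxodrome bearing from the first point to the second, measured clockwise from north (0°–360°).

182.6°

Δψ = ln[tan(π/4+φ₂/2)/tan(π/4+φ₁/2)] = -0.0754
Δλ = -0.0035 rad (taken the short way round)
course = atan2(Δλ, Δψ) = 182.65°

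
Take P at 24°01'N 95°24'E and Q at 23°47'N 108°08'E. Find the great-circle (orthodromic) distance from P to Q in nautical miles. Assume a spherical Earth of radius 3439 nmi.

699 nmi

cos σ = sin φ₁ sin φ₂ + cos φ₁ cos φ₂ cos Δλ
      = sin(24.02°)sin(23.78°) + cos(24.02°)cos(23.78°)cos(12.73°) = 0.9794
σ = 11.640° → d = Rσ = 3439·0.20315 = 699 nmi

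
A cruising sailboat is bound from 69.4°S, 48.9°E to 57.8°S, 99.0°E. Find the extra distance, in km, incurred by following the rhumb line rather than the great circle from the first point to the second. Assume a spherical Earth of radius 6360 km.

71 km

Great circle: cos σ = sin φ₁ sin φ₂ + cos φ₁ cos φ₂ cos Δλ,  σ = 0.4218 rad → d_gc = 2682.7 km
Rhumb line: Δψ = +0.4626, q = Δφ/Δψ = 0.4376, d_rh = R√(Δφ²+q²Δλ²) = 2753.3 km
Excess = 2753.3 − 2682.7 = 70.6 ≈ 71 km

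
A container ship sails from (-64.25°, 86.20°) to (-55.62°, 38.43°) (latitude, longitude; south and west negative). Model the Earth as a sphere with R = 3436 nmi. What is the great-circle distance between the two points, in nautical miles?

1483 nmi

cos σ = sin φ₁ sin φ₂ + cos φ₁ cos φ₂ cos Δλ
      = sin(-64.25°)sin(-55.62°) + cos(-64.25°)cos(-55.62°)cos(-47.77°) = 0.9082
σ = 24.737° → d = Rσ = 3436·0.43174 = 1483 nmi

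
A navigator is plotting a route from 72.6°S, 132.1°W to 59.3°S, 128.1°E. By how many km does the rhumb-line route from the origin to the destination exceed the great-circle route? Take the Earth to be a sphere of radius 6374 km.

Great circle: cos σ = sin φ₁ sin φ₂ + cos φ₁ cos φ₂ cos Δλ,  σ = 0.6526 rad → d_gc = 4159.5 km
Rhumb line: Δψ = +0.5844, q = Δφ/Δψ = 0.3972, d_rh = R√(Δφ²+q²Δλ²) = 4651.6 km
Excess = 4651.6 − 4159.5 = 492.1 ≈ 492 km

492 km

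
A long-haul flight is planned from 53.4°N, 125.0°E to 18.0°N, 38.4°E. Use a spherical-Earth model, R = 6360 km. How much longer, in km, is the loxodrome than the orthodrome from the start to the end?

Great circle: cos σ = sin φ₁ sin φ₂ + cos φ₁ cos φ₂ cos Δλ,  σ = 1.2852 rad → d_gc = 8174.0 km
Rhumb line: Δψ = -0.7870, q = Δφ/Δψ = 0.7850, d_rh = R√(Δφ²+q²Δλ²) = 8508.2 km
Excess = 8508.2 − 8174.0 = 334.2 ≈ 334 km

334 km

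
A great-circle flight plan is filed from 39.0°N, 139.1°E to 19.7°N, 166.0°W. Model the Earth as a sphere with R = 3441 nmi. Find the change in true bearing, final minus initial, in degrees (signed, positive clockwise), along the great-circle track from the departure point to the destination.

+29.0°

At departure: θ₁ = atan2(sin Δλ cos φ₂, cos φ₁ sin φ₂ − sin φ₁ cos φ₂ cos Δλ) = 95.83°
At arrival: θ₂ = atan2(sin Δλ cos φ₁, −cos φ₂ sin φ₁ + sin φ₂ cos φ₁ cos Δλ) = 124.80°
Δθ = θ₂ − θ₁ = +29.0°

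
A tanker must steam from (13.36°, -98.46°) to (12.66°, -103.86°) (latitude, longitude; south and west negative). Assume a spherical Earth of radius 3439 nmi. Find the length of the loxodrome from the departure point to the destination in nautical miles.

Δψ = ln[tan(π/4+φ₂/2)/tan(π/4+φ₁/2)] = -0.0125;  Δφ = -0.0122 rad,  Δλ = -0.0942 rad
q = Δφ/Δψ = 0.9743
d = R·√(Δφ² + q²Δλ²) = 3439·0.09264 = 319 nmi

319 nmi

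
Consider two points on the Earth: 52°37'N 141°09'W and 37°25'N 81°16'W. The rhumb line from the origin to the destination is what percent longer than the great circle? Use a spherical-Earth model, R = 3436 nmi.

2.5%

Great circle: σ = 0.7601 rad → d_gc = Rσ = 2611.8 nmi
Rhumb: Δφ = -0.2653, Δλ = +1.0452, Δψ = -0.3786, q = Δφ/Δψ = 0.7006 → d_rh = R√(Δφ²+q²Δλ²) = 2676.1 nmi
Excess = (2676.1 − 2611.8) / 2611.8 = 64.3 / 2611.8 = 2.46% ≈ 2.5%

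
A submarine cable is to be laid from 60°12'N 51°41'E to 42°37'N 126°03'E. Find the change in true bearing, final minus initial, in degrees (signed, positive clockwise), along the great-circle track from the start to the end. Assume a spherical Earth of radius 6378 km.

+61.9°

Initial bearing θ₁ = atan2(sin Δλ cos φ₂, cos φ₁ sin φ₂ − sin φ₁ cos φ₂ cos Δλ) = 76.94°
Final bearing θ₂ = (initial bearing from the destination back to the start) + 180° = 138.86°
Δθ = θ₂ − θ₁ = +61.9°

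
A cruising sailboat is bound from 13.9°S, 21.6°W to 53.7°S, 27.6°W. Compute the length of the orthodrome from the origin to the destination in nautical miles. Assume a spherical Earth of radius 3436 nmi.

Haversine: a = sin²(Δφ/2)+cos φ₁ cos φ₂ sin²(Δλ/2) = 0.11743;  σ = 2·atan2(√a,√(1−a))
σ = 40.081° → d = Rσ = 3436·0.69954 = 2404 nmi

2404 nmi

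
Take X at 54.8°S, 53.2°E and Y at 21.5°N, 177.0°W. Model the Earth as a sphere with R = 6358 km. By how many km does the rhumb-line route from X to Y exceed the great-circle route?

Great circle: cos σ = sin φ₁ sin φ₂ + cos φ₁ cos φ₂ cos Δλ,  σ = 2.2689 rad → d_gc = 14425.9 km
Rhumb line: Δψ = +1.5325, q = Δφ/Δψ = 0.8689, d_rh = R√(Δφ²+q²Δλ²) = 15110.8 km
Excess = 15110.8 − 14425.9 = 684.9 ≈ 685 km

685 km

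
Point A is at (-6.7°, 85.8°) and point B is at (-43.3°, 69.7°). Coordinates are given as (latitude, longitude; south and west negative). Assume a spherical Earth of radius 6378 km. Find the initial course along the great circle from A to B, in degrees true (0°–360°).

198.6°

θ = atan2( sin Δλ·cos φ₂ ,  cos φ₁ sin φ₂ − sin φ₁ cos φ₂ cos Δλ )
  = atan2(-0.2018, -0.5996) = 198.60°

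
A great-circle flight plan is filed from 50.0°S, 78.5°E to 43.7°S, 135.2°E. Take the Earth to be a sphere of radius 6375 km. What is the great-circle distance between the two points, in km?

Haversine: a = sin²(Δφ/2)+cos φ₁ cos φ₂ sin²(Δλ/2) = 0.10781;  σ = 2·atan2(√a,√(1−a))
σ = 38.336° → d = Rσ = 6375·0.66909 = 4265 km

4265 km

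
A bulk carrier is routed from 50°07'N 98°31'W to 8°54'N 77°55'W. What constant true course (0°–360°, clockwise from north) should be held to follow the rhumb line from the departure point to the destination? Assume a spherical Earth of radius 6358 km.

Meridional parts: M(φ₁)=+1.0139, M(φ₂)=+0.1560 → ΔM = -0.8579;  Δλ = +0.3595 rad
tan C = Δλ / ΔM = -0.4191 → C = 157.26°

157.3°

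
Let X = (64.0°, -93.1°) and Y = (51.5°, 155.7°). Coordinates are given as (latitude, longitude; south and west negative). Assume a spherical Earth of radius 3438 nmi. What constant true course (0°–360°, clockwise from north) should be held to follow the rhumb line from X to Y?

258.0°

Meridional parts: M(φ₁)=+1.4659, M(φ₂)=+1.0521 → ΔM = -0.4138;  Δλ = -1.9408 rad
tan C = Δλ / ΔM = +4.6897 → C = 257.96°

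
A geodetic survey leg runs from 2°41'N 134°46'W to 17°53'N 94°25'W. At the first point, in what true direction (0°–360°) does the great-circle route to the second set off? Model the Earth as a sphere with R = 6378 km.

θ = atan2( sin Δλ·cos φ₂ ,  cos φ₁ sin φ₂ − sin φ₁ cos φ₂ cos Δλ )
  = atan2(+0.6162, +0.2728) = 66.12°

66.1°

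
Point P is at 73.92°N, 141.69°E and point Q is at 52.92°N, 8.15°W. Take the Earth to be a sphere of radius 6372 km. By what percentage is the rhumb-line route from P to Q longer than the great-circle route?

29.8%

Great circle: σ = 0.8993 rad → d_gc = Rσ = 5730.1 km
Rhumb: Δφ = -0.3665, Δλ = -2.6152, Δψ = -0.8647, q = Δφ/Δψ = 0.4239 → d_rh = R√(Δφ²+q²Δλ²) = 7439.6 km
Excess = (7439.6 − 5730.1) / 5730.1 = 1709.5 / 5730.1 = 29.83% ≈ 29.8%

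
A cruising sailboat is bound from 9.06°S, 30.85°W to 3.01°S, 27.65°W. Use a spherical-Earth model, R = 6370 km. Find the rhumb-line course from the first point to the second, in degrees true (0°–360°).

27.7°

Meridional parts: M(φ₁)=-0.1588, M(φ₂)=-0.0526 → ΔM = +0.1062;  Δλ = +0.0559 rad
tan C = Δλ / ΔM = +0.5257 → C = 27.73°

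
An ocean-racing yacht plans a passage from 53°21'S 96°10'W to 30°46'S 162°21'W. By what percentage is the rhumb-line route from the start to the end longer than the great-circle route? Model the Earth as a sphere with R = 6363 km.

2.8%

Great circle: σ = 0.9052 rad → d_gc = Rσ = 5759.8 km
Rhumb: Δφ = +0.3942, Δλ = -1.1551, Δψ = +0.5402, q = Δφ/Δψ = 0.7296 → d_rh = R√(Δφ²+q²Δλ²) = 5920.3 km
Excess = (5920.3 − 5759.8) / 5759.8 = 160.5 / 5759.8 = 2.79% ≈ 2.8%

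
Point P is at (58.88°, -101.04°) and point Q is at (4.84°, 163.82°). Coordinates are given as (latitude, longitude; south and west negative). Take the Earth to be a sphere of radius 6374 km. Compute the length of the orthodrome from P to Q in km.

cos σ = sin φ₁ sin φ₂ + cos φ₁ cos φ₂ cos Δλ
      = sin(58.88°)sin(4.84°) + cos(58.88°)cos(4.84°)cos(-95.14°) = 0.0261
σ = 88.505° → d = Rσ = 6374·1.54470 = 9846 km

9846 km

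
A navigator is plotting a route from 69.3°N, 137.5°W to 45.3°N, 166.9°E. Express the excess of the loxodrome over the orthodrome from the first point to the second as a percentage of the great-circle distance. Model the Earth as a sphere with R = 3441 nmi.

Great circle: σ = 0.6345 rad → d_gc = Rσ = 2183.2 nmi
Rhumb: Δφ = -0.4189, Δλ = -0.9704, Δψ = -0.8115, q = Δφ/Δψ = 0.5162 → d_rh = R√(Δφ²+q²Δλ²) = 2246.9 nmi
Excess = (2246.9 − 2183.2) / 2183.2 = 63.7 / 2183.2 = 2.92% ≈ 2.9%

2.9%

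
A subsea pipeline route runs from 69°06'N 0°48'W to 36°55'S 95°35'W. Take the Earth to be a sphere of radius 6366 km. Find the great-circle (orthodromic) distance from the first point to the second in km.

13977 km

Haversine: a = sin²(Δφ/2)+cos φ₁ cos φ₂ sin²(Δλ/2) = 0.79246;  σ = 2·atan2(√a,√(1−a))
σ = 125.797° → d = Rσ = 6366·2.19557 = 13977 km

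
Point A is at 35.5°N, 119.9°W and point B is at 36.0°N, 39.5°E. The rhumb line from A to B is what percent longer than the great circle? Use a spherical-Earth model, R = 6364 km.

22.1%

Great circle: σ = 1.8496 rad → d_gc = Rσ = 11770.8 km
Rhumb: Δφ = +0.0087, Δλ = +2.7821, Δψ = +0.0108, q = Δφ/Δψ = 0.8116 → d_rh = R√(Δφ²+q²Δλ²) = 14368.9 km
Excess = (14368.9 − 11770.8) / 11770.8 = 2598.1 / 11770.8 = 22.07% ≈ 22.1%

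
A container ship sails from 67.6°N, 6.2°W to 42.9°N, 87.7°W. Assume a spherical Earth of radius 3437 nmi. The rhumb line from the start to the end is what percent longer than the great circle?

Great circle: σ = 0.8358 rad → d_gc = Rσ = 2872.5 nmi
Rhumb: Δφ = -0.4311, Δλ = -1.4224, Δψ = -0.7890, q = Δφ/Δψ = 0.5464 → d_rh = R√(Δφ²+q²Δλ²) = 3054.6 nmi
Excess = (3054.6 − 2872.5) / 2872.5 = 182.1 / 2872.5 = 6.34% ≈ 6.3%

6.3%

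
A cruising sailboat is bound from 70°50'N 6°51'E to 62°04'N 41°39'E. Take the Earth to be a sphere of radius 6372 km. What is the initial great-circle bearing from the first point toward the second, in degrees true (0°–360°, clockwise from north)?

θ = atan2( sin Δλ·cos φ₂ ,  cos φ₁ sin φ₂ − sin φ₁ cos φ₂ cos Δλ )
  = atan2(+0.2673, -0.0733) = 105.33°

105.3°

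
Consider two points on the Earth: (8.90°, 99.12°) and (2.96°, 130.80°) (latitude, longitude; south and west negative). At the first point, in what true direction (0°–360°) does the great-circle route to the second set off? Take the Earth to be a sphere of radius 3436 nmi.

N = sin Δλ·cos φ₂ = +0.5245;  D = cos φ₁ sin φ₂ − sin φ₁ cos φ₂ cos Δλ = -0.0805
initial course = atan2(N, D) = 98.72°

98.7°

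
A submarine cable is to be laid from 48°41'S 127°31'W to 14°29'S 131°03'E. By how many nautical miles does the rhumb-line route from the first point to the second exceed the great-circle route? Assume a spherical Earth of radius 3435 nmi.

Great circle: cos σ = sin φ₁ sin φ₂ + cos φ₁ cos φ₂ cos Δλ,  σ = 1.5096 rad → d_gc = 5185.58 nmi
Rhumb line: Δψ = +0.7199, q = Δφ/Δψ = 0.8292, d_rh = R√(Δφ²+q²Δλ²) = 5443.15 nmi
Excess = 5443.15 − 5185.58 = 257.57 ≈ 258 nmi

258 nmi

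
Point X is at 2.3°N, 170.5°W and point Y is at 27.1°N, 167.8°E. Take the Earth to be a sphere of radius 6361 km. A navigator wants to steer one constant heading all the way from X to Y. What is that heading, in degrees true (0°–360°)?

320.0°

Meridional parts: M(φ₁)=+0.0402, M(φ₂)=+0.4917 → ΔM = +0.4515;  Δλ = -0.3787 rad
tan C = Δλ / ΔM = -0.8388 → C = 320.01°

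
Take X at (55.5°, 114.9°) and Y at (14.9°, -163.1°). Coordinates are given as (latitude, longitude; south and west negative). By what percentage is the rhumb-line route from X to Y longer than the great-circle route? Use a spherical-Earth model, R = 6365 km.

Great circle: σ = 1.2786 rad → d_gc = Rσ = 8138.1 km
Rhumb: Δφ = -0.7086, Δλ = +1.4312, Δψ = -0.9065, q = Δφ/Δψ = 0.7817 → d_rh = R√(Δφ²+q²Δλ²) = 8428.9 km
Excess = (8428.9 − 8138.1) / 8138.1 = 290.8 / 8138.1 = 3.57% ≈ 3.6%

3.6%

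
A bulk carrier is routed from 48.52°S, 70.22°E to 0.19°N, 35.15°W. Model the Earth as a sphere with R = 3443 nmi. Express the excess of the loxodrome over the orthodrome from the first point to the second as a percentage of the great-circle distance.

Great circle: σ = 1.7498 rad → d_gc = Rσ = 6024.5 nmi
Rhumb: Δφ = +0.8501, Δλ = -1.8391, Δψ = +0.9744, q = Δφ/Δψ = 0.8725 → d_rh = R√(Δφ²+q²Δλ²) = 6251.9 nmi
Excess = (6251.9 − 6024.5) / 6024.5 = 227.4 / 6024.5 = 3.77% ≈ 3.8%

3.8%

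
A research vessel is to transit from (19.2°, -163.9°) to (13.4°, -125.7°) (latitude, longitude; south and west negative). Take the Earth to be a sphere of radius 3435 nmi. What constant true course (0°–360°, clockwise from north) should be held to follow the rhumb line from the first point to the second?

Meridional parts: M(φ₁)=+0.3416, M(φ₂)=+0.2360 → ΔM = -0.1055;  Δλ = +0.6667 rad
tan C = Δλ / ΔM = -6.3183 → C = 98.99°

99.0°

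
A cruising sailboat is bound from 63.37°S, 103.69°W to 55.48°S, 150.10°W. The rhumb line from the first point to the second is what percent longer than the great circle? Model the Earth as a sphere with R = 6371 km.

Great circle: σ = 0.4235 rad → d_gc = Rσ = 2698.0 km
Rhumb: Δφ = +0.1377, Δλ = -0.8100, Δψ = +0.2722, q = Δφ/Δψ = 0.5059 → d_rh = R√(Δφ²+q²Δλ²) = 2754.4 km
Excess = (2754.4 − 2698.0) / 2698.0 = 56.4 / 2698.0 = 2.09% ≈ 2.1%

2.1%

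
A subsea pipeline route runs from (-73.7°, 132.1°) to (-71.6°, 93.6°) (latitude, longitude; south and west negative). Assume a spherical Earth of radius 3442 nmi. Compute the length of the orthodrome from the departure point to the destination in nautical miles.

Haversine: a = sin²(Δφ/2)+cos φ₁ cos φ₂ sin²(Δλ/2) = 0.00997;  σ = 2·atan2(√a,√(1−a))
σ = 11.458° → d = Rσ = 3442·0.19999 = 688 nmi

688 nmi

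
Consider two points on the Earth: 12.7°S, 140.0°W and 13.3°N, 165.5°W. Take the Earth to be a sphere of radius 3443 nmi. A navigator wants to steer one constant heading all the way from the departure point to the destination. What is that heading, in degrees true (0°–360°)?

315.8°

Δψ = ln[tan(π/4+φ₂/2)/tan(π/4+φ₁/2)] = +0.4577
Δλ = -0.4451 rad (taken the short way round)
course = atan2(Δλ, Δψ) = 315.80°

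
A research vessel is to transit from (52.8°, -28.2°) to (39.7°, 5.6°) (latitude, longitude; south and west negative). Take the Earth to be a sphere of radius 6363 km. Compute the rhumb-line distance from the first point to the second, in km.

2960 km

Rhumb course C = atan2(Δλ, Δψ) with Δψ = ln[tan(π/4+φ₂/2)/tan(π/4+φ₁/2)] = -0.3330, Δλ = +0.5899 → C = 119.44°
d = R·|Δφ| / |cos C| = 6363·0.22864 / 0.49152 = 2960 km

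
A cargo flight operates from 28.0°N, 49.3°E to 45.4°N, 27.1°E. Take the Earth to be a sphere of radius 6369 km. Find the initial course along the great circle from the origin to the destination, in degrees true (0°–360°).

N = sin Δλ·cos φ₂ = -0.2653;  D = cos φ₁ sin φ₂ − sin φ₁ cos φ₂ cos Δλ = +0.3235
initial course = atan2(N, D) = 320.64°

320.6°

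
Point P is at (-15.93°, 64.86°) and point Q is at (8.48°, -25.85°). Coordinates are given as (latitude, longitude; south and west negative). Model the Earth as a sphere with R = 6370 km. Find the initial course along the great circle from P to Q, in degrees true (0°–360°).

278.0°

N = sin Δλ·cos φ₂ = -0.9890;  D = cos φ₁ sin φ₂ − sin φ₁ cos φ₂ cos Δλ = +0.1384
initial course = atan2(N, D) = 277.97°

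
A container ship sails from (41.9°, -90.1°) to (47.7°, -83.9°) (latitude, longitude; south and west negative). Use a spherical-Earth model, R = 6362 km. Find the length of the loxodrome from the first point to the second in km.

808 km

Rhumb course C = atan2(Δλ, Δψ) with Δψ = ln[tan(π/4+φ₂/2)/tan(π/4+φ₁/2)] = +0.1428, Δλ = +0.1082 → C = 37.15°
d = R·|Δφ| / |cos C| = 6362·0.10123 / 0.79710 = 808 km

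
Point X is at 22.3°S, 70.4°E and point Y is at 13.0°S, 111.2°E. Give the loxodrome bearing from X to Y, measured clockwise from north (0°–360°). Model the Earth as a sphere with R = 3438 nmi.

Δψ = ln[tan(π/4+φ₂/2)/tan(π/4+φ₁/2)] = +0.1706
Δλ = +0.7121 rad (taken the short way round)
course = atan2(Δλ, Δψ) = 76.53°

76.5°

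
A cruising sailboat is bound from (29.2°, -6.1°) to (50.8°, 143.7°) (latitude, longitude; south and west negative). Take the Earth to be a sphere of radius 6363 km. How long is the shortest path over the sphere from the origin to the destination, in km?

cos σ = sin φ₁ sin φ₂ + cos φ₁ cos φ₂ cos Δλ
      = sin(29.20°)sin(50.80°) + cos(29.20°)cos(50.80°)cos(149.80°) = -0.0988
σ = 95.668° → d = Rσ = 6363·1.66972 = 10624 km

10624 km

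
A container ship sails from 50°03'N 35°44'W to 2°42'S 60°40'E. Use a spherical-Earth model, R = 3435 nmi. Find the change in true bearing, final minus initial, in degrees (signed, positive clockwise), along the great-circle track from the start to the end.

At departure: θ₁ = atan2(sin Δλ cos φ₂, cos φ₁ sin φ₂ − sin φ₁ cos φ₂ cos Δλ) = 86.82°
At arrival: θ₂ = atan2(sin Δλ cos φ₁, −cos φ₂ sin φ₁ + sin φ₂ cos φ₁ cos Δλ) = 140.07°
Δθ = θ₂ − θ₁ = +53.2°

+53.2°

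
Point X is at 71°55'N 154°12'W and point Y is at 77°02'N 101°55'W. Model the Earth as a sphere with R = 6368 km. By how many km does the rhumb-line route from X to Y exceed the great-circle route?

Great circle: cos σ = sin φ₁ sin φ₂ + cos φ₁ cos φ₂ cos Δλ,  σ = 0.2497 rad → d_gc = 1590.40 km
Rhumb line: Δψ = +0.3367, q = Δφ/Δψ = 0.2652, d_rh = R√(Δφ²+q²Δλ²) = 1642.89 km
Excess = 1642.89 − 1590.40 = 52.49 ≈ 52 km

52 km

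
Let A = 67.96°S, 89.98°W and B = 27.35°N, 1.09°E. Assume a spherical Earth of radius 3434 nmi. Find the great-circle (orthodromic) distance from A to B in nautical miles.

Haversine: a = sin²(Δφ/2)+cos φ₁ cos φ₂ sin²(Δλ/2) = 0.71604;  σ = 2·atan2(√a,√(1−a))
σ = 115.599° → d = Rσ = 3434·2.01759 = 6928 nmi

6928 nmi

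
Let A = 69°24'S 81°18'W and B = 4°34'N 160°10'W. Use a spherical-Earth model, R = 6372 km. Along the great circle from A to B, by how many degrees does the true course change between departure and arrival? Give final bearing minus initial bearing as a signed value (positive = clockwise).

+57.8°

At departure: θ₁ = atan2(sin Δλ cos φ₂, cos φ₁ sin φ₂ − sin φ₁ cos φ₂ cos Δλ) = 282.02°
At arrival: θ₂ = atan2(sin Δλ cos φ₁, −cos φ₂ sin φ₁ + sin φ₂ cos φ₁ cos Δλ) = 339.80°
Δθ = θ₂ − θ₁ = +57.8°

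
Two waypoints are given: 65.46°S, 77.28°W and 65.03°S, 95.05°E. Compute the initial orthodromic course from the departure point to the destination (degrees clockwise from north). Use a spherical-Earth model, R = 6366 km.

N = sin Δλ·cos φ₂ = +0.0563;  D = cos φ₁ sin φ₂ − sin φ₁ cos φ₂ cos Δλ = -0.7571
initial course = atan2(N, D) = 175.74°

175.7°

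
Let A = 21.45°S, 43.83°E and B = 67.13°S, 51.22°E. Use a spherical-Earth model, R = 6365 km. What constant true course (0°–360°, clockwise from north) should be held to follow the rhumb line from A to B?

Meridional parts: M(φ₁)=-0.3834, M(φ₂)=-1.5981 → ΔM = -1.2147;  Δλ = +0.1290 rad
tan C = Δλ / ΔM = -0.1062 → C = 173.94°

173.9°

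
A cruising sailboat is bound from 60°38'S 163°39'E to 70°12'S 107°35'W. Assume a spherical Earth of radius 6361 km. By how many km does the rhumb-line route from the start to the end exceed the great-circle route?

349 km

Great circle: cos σ = sin φ₁ sin φ₂ + cos φ₁ cos φ₂ cos Δλ,  σ = 0.6032 rad → d_gc = 3836.6 km
Rhumb line: Δψ = -0.4064, q = Δφ/Δψ = 0.4109, d_rh = R√(Δφ²+q²Δλ²) = 4186.0 km
Excess = 4186.0 − 3836.6 = 349.4 ≈ 349 km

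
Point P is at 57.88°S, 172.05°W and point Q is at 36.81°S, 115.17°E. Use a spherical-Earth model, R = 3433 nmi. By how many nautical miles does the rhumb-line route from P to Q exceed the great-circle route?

Great circle: cos σ = sin φ₁ sin φ₂ + cos φ₁ cos φ₂ cos Δλ,  σ = 0.8848 rad → d_gc = 3037.4 nmi
Rhumb line: Δψ = +0.5534, q = Δφ/Δψ = 0.6645, d_rh = R√(Δφ²+q²Δλ²) = 3161.0 nmi
Excess = 3161.0 − 3037.4 = 123.6 ≈ 124 nmi

124 nmi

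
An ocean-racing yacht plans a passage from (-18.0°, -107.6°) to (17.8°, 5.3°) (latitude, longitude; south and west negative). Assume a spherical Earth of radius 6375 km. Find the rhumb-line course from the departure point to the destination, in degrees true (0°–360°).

72.1°

Meridional parts: M(φ₁)=-0.3195, M(φ₂)=+0.3158 → ΔM = +0.6352;  Δλ = +1.9705 rad
tan C = Δλ / ΔM = +3.1019 → C = 72.13°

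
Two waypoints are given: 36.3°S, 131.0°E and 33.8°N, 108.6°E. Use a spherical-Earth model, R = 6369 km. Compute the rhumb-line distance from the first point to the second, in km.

Δψ = ln[tan(π/4+φ₂/2)/tan(π/4+φ₁/2)] = +1.3082;  Δφ = +1.2235 rad,  Δλ = -0.3910 rad
q = Δφ/Δψ = 0.9352
d = R·√(Δφ² + q²Δλ²) = 6369·1.27694 = 8133 km

8133 km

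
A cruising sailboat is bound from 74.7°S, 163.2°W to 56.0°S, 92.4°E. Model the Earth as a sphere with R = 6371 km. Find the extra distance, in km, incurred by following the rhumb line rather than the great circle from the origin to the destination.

576 km

Great circle: cos σ = sin φ₁ sin φ₂ + cos φ₁ cos φ₂ cos Δλ,  σ = 0.7029 rad → d_gc = 4478.3 km
Rhumb line: Δψ = +0.8225, q = Δφ/Δψ = 0.3968, d_rh = R√(Δφ²+q²Δλ²) = 5054.0 km
Excess = 5054.0 − 4478.3 = 575.7 ≈ 576 km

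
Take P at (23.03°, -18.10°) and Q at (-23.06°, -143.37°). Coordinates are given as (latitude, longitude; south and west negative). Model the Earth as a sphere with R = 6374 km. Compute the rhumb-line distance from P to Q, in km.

Rhumb course C = atan2(Δλ, Δψ) with Δψ = ln[tan(π/4+φ₂/2)/tan(π/4+φ₁/2)] = -0.8270, Δλ = -2.1864 → C = 249.28°
d = R·|Δφ| / |cos C| = 6374·0.80442 / 0.35380 = 14492 km

14492 km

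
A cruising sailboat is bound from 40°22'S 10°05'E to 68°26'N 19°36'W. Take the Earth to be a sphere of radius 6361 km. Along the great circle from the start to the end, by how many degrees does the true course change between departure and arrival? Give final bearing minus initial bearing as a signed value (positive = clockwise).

-12.6°

At departure: θ₁ = atan2(sin Δλ cos φ₂, cos φ₁ sin φ₂ − sin φ₁ cos φ₂ cos Δλ) = 348.75°
At arrival: θ₂ = atan2(sin Δλ cos φ₁, −cos φ₂ sin φ₁ + sin φ₂ cos φ₁ cos Δλ) = 336.16°
Δθ = θ₂ − θ₁ = -12.6°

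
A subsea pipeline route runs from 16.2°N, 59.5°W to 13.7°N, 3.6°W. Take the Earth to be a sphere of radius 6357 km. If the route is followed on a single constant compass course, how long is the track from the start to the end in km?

5998 km

Δψ = ln[tan(π/4+φ₂/2)/tan(π/4+φ₁/2)] = -0.0452;  Δφ = -0.0436 rad,  Δλ = +0.9756 rad
q = Δφ/Δψ = 0.9661
d = R·√(Δφ² + q²Δλ²) = 6357·0.94354 = 5998 km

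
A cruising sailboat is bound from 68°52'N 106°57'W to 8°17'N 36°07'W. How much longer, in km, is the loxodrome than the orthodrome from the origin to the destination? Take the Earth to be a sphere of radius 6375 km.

Great circle: cos σ = sin φ₁ sin φ₂ + cos φ₁ cos φ₂ cos Δλ,  σ = 1.3166 rad → d_gc = 8393.0 km
Rhumb line: Δψ = -1.5340, q = Δφ/Δψ = 0.6893, d_rh = R√(Δφ²+q²Δλ²) = 8657.4 km
Excess = 8657.4 − 8393.0 = 264.4 ≈ 264 km

264 km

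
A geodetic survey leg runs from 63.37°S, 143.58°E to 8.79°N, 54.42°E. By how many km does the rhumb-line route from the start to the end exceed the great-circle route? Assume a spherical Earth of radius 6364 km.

370 km

Great circle: cos σ = sin φ₁ sin φ₂ + cos φ₁ cos φ₂ cos Δλ,  σ = 1.7013 rad → d_gc = 10826.9 km
Rhumb line: Δψ = +1.5951, q = Δφ/Δψ = 0.7895, d_rh = R√(Δφ²+q²Δλ²) = 11197.3 km
Excess = 11197.3 − 10826.9 = 370.4 ≈ 370 km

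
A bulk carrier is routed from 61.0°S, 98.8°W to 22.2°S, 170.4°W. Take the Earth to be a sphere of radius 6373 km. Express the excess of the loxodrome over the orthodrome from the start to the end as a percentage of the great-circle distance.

Great circle: σ = 1.0791 rad → d_gc = Rσ = 6876.9 km
Rhumb: Δφ = +0.6772, Δλ = -1.2497, Δψ = +0.9549, q = Δφ/Δψ = 0.7092 → d_rh = R√(Δφ²+q²Δλ²) = 7108.2 km
Excess = (7108.2 − 6876.9) / 6876.9 = 231.3 / 6876.9 = 3.36% ≈ 3.4%

3.4%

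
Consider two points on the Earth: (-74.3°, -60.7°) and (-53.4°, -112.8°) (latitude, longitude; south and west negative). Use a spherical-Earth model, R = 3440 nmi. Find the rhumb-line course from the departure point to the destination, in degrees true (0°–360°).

Meridional parts: M(φ₁)=-1.9814, M(φ₂)=-1.1065 → ΔM = +0.8749;  Δλ = -0.9093 rad
tan C = Δλ / ΔM = -1.0393 → C = 313.90°

313.9°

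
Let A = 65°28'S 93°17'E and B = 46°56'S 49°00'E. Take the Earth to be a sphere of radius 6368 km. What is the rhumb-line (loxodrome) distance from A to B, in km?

3373 km

Δψ = ln[tan(π/4+φ₂/2)/tan(π/4+φ₁/2)] = +0.5960;  Δφ = +0.3235 rad,  Δλ = -0.7729 rad
q = Δφ/Δψ = 0.5428
d = R·√(Δφ² + q²Δλ²) = 6368·0.52972 = 3373 km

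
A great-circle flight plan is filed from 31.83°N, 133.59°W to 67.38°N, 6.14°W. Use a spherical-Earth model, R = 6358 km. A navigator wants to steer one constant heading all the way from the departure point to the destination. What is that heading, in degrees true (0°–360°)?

65.3°

Meridional parts: M(φ₁)=+0.5865, M(φ₂)=+1.6094 → ΔM = +1.0229;  Δλ = +2.2244 rad
tan C = Δλ / ΔM = +2.1746 → C = 65.30°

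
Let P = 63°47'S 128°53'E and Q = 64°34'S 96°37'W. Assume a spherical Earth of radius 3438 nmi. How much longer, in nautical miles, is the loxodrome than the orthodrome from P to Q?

673 nmi

Great circle: cos σ = sin φ₁ sin φ₂ + cos φ₁ cos φ₂ cos Δλ,  σ = 0.8268 rad → d_gc = 2842.7 nmi
Rhumb line: Δψ = -0.0314, q = Δφ/Δψ = 0.4356, d_rh = R√(Δφ²+q²Δλ²) = 3515.8 nmi
Excess = 3515.8 − 2842.7 = 673.1 ≈ 673 nmi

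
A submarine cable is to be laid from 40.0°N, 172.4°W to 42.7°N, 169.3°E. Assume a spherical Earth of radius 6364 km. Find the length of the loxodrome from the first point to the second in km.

Rhumb course C = atan2(Δλ, Δψ) with Δψ = ln[tan(π/4+φ₂/2)/tan(π/4+φ₁/2)] = +0.0628, Δλ = -0.3194 → C = 281.12°
d = R·|Δφ| / |cos C| = 6364·0.04712 / 0.19290 = 1555 km

1555 km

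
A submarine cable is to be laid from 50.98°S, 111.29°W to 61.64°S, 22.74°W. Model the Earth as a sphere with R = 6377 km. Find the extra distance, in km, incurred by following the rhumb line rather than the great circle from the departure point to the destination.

402 km

Great circle: cos σ = sin φ₁ sin φ₂ + cos φ₁ cos φ₂ cos Δλ,  σ = 0.8076 rad → d_gc = 5149.95 km
Rhumb line: Δψ = -0.3381, q = Δφ/Δψ = 0.5503, d_rh = R√(Δφ²+q²Δλ²) = 5551.48 km
Excess = 5551.48 − 5149.95 = 401.53 ≈ 402 km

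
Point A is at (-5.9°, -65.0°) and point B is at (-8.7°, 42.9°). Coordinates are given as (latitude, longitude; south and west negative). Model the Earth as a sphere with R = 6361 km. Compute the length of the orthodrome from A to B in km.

11841 km

Haversine: a = sin²(Δφ/2)+cos φ₁ cos φ₂ sin²(Δλ/2) = 0.64333;  σ = 2·atan2(√a,√(1−a))
σ = 106.658° → d = Rσ = 6361·1.86154 = 11841 km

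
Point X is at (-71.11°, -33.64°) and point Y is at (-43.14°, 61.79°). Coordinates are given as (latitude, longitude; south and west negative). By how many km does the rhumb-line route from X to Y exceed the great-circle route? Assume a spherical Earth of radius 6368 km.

531 km

Great circle: cos σ = sin φ₁ sin φ₂ + cos φ₁ cos φ₂ cos Δλ,  σ = 0.8962 rad → d_gc = 5706.8 km
Rhumb line: Δψ = +0.9574, q = Δφ/Δψ = 0.5099, d_rh = R√(Δφ²+q²Δλ²) = 6237.7 km
Excess = 6237.7 − 5706.8 = 530.9 ≈ 531 km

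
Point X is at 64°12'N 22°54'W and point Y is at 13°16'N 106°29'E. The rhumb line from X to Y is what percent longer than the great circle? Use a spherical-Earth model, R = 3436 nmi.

Great circle: σ = 1.6330 rad → d_gc = Rσ = 5611.0 nmi
Rhumb: Δφ = -0.8890, Δλ = +2.2582, Δψ = -1.2403, q = Δφ/Δψ = 0.7168 → d_rh = R√(Δφ²+q²Δλ²) = 6344.9 nmi
Excess = (6344.9 − 5611.0) / 5611.0 = 733.9 / 5611.0 = 13.08% ≈ 13.1%

13.1%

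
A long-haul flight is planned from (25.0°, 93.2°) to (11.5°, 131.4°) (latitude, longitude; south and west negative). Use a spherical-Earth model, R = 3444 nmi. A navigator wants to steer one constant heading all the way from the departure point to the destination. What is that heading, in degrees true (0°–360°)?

Meridional parts: M(φ₁)=+0.4509, M(φ₂)=+0.2021 → ΔM = -0.2488;  Δλ = +0.6667 rad
tan C = Δλ / ΔM = -2.6797 → C = 110.46°

110.5°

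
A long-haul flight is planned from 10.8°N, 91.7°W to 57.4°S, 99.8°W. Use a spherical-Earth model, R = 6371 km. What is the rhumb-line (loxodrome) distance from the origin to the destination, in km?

Rhumb course C = atan2(Δλ, Δψ) with Δψ = ln[tan(π/4+φ₂/2)/tan(π/4+φ₁/2)] = -1.4192, Δλ = -0.1414 → C = 185.69°
d = R·|Δφ| / |cos C| = 6371·1.19031 / 0.99508 = 7621 km

7621 km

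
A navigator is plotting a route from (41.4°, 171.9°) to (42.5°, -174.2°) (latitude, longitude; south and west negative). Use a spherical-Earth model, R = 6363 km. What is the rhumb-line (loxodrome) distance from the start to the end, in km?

Rhumb course C = atan2(Δλ, Δψ) with Δψ = ln[tan(π/4+φ₂/2)/tan(π/4+φ₁/2)] = +0.0258, Δλ = +0.2426 → C = 83.93°
d = R·|Δφ| / |cos C| = 6363·0.01920 / 0.10581 = 1155 km

1155 km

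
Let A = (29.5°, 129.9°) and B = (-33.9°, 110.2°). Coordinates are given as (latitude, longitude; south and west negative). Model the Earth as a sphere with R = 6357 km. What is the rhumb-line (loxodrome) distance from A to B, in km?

Δψ = ln[tan(π/4+φ₂/2)/tan(π/4+φ₁/2)] = -1.1688;  Δφ = -1.1065 rad,  Δλ = -0.3438 rad
q = Δφ/Δψ = 0.9467
d = R·√(Δφ² + q²Δλ²) = 6357·1.15342 = 7332 km

7332 km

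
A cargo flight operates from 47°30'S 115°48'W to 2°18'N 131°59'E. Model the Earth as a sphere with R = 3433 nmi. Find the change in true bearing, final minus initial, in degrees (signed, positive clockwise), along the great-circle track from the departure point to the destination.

Initial bearing θ₁ = atan2(sin Δλ cos φ₂, cos φ₁ sin φ₂ − sin φ₁ cos φ₂ cos Δλ) = 254.79°
Final bearing θ₂ = (initial bearing from the destination back to the start) + 180° = 319.27°
Δθ = θ₂ − θ₁ = +64.5°

+64.5°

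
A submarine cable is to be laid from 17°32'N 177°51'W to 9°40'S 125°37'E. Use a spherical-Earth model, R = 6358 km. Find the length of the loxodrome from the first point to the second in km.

6895 km

Δψ = ln[tan(π/4+φ₂/2)/tan(π/4+φ₁/2)] = -0.4804;  Δφ = -0.4747 rad,  Δλ = -0.9867 rad
q = Δφ/Δψ = 0.9881
d = R·√(Δφ² + q²Δλ²) = 6358·1.08442 = 6895 km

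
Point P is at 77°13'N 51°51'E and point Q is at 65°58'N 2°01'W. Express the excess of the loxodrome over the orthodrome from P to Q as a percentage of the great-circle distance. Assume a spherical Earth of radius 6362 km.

3.4%

Great circle: σ = 0.3368 rad → d_gc = Rσ = 2142.9 km
Rhumb: Δφ = -0.1963, Δλ = -0.9402, Δψ = -0.6420, q = Δφ/Δψ = 0.3059 → d_rh = R√(Δφ²+q²Δλ²) = 2215.2 km
Excess = (2215.2 − 2142.9) / 2142.9 = 72.3 / 2142.9 = 3.37% ≈ 3.4%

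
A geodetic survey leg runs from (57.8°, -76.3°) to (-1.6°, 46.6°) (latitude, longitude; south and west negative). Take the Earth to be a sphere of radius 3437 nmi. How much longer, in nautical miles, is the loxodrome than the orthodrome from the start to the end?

499 nmi

Great circle: cos σ = sin φ₁ sin φ₂ + cos φ₁ cos φ₂ cos Δλ,  σ = 1.8891 rad → d_gc = 6492.8 nmi
Rhumb line: Δψ = -1.2705, q = Δφ/Δψ = 0.8160, d_rh = R√(Δφ²+q²Δλ²) = 6991.9 nmi
Excess = 6991.9 − 6492.8 = 499.1 ≈ 499 nmi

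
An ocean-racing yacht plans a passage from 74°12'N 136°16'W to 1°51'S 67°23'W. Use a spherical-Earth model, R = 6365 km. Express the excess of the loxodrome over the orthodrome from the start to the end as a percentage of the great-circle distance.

Great circle: σ = 1.5038 rad → d_gc = Rσ = 9571.5 km
Rhumb: Δφ = -1.3273, Δλ = +1.2022, Δψ = -2.0073, q = Δφ/Δψ = 0.6613 → d_rh = R√(Δφ²+q²Δλ²) = 9847.8 km
Excess = (9847.8 − 9571.5) / 9571.5 = 276.3 / 9571.5 = 2.89% ≈ 2.9%

2.9%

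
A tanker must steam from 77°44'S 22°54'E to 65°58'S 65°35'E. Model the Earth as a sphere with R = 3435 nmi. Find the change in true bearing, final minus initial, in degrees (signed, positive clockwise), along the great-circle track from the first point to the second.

-40.9°

At departure: θ₁ = atan2(sin Δλ cos φ₂, cos φ₁ sin φ₂ − sin φ₁ cos φ₂ cos Δλ) = 70.36°
At arrival: θ₂ = atan2(sin Δλ cos φ₁, −cos φ₂ sin φ₁ + sin φ₂ cos φ₁ cos Δλ) = 29.43°
Δθ = θ₂ − θ₁ = -40.9°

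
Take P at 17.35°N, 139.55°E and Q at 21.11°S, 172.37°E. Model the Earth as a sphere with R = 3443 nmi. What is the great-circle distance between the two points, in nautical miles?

3013 nmi

Haversine: a = sin²(Δφ/2)+cos φ₁ cos φ₂ sin²(Δλ/2) = 0.17955;  σ = 2·atan2(√a,√(1−a))
σ = 50.140° → d = Rσ = 3443·0.87512 = 3013 nmi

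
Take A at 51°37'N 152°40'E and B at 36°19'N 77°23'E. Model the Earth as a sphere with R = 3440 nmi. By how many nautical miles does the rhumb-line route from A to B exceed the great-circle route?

127 nmi

Great circle: cos σ = sin φ₁ sin φ₂ + cos φ₁ cos φ₂ cos Δλ,  σ = 0.9381 rad → d_gc = 3227.0 nmi
Rhumb line: Δψ = -0.3742, q = Δφ/Δψ = 0.7136, d_rh = R√(Δφ²+q²Δλ²) = 3353.6 nmi
Excess = 3353.6 − 3227.0 = 126.6 ≈ 127 nmi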